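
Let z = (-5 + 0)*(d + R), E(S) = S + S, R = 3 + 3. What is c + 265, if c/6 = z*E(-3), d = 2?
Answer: 1705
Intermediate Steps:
R = 6
E(S) = 2*S
z = -40 (z = (-5 + 0)*(2 + 6) = -5*8 = -40)
c = 1440 (c = 6*(-80*(-3)) = 6*(-40*(-6)) = 6*240 = 1440)
c + 265 = 1440 + 265 = 1705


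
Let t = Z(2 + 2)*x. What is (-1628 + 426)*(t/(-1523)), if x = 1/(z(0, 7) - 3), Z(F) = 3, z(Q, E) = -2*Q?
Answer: -1202/1523 ≈ -0.78923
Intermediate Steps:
x = -⅓ (x = 1/(-2*0 - 3) = 1/(0 - 3) = 1/(-3) = -⅓ ≈ -0.33333)
t = -1 (t = 3*(-⅓) = -1)
(-1628 + 426)*(t/(-1523)) = (-1628 + 426)*(-1/(-1523)) = -(-1202)*(-1)/1523 = -1202*1/1523 = -1202/1523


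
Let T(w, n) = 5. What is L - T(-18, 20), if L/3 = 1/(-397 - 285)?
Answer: -3413/682 ≈ -5.0044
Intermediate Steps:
L = -3/682 (L = 3/(-397 - 285) = 3/(-682) = 3*(-1/682) = -3/682 ≈ -0.0043988)
L - T(-18, 20) = -3/682 - 1*5 = -3/682 - 5 = -3413/682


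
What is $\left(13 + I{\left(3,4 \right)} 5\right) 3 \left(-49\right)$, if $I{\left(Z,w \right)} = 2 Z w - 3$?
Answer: $-17346$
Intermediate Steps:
$I{\left(Z,w \right)} = -3 + 2 Z w$ ($I{\left(Z,w \right)} = 2 Z w - 3 = -3 + 2 Z w$)
$\left(13 + I{\left(3,4 \right)} 5\right) 3 \left(-49\right) = \left(13 + \left(-3 + 2 \cdot 3 \cdot 4\right) 5\right) 3 \left(-49\right) = \left(13 + \left(-3 + 24\right) 5\right) 3 \left(-49\right) = \left(13 + 21 \cdot 5\right) 3 \left(-49\right) = \left(13 + 105\right) 3 \left(-49\right) = 118 \cdot 3 \left(-49\right) = 354 \left(-49\right) = -17346$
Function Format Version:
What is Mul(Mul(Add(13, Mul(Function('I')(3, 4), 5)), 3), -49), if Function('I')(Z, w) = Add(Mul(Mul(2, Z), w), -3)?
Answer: -17346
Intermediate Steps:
Function('I')(Z, w) = Add(-3, Mul(2, Z, w)) (Function('I')(Z, w) = Add(Mul(2, Z, w), -3) = Add(-3, Mul(2, Z, w)))
Mul(Mul(Add(13, Mul(Function('I')(3, 4), 5)), 3), -49) = Mul(Mul(Add(13, Mul(Add(-3, Mul(2, 3, 4)), 5)), 3), -49) = Mul(Mul(Add(13, Mul(Add(-3, 24), 5)), 3), -49) = Mul(Mul(Add(13, Mul(21, 5)), 3), -49) = Mul(Mul(Add(13, 105), 3), -49) = Mul(Mul(118, 3), -49) = Mul(354, -49) = -17346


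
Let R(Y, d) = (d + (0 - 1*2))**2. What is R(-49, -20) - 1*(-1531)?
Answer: 2015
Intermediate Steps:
R(Y, d) = (-2 + d)**2 (R(Y, d) = (d + (0 - 2))**2 = (d - 2)**2 = (-2 + d)**2)
R(-49, -20) - 1*(-1531) = (-2 - 20)**2 - 1*(-1531) = (-22)**2 + 1531 = 484 + 1531 = 2015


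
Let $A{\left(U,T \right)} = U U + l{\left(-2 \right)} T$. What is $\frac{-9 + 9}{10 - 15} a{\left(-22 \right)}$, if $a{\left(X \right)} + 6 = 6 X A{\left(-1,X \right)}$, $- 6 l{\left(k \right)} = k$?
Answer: $0$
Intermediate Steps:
$l{\left(k \right)} = - \frac{k}{6}$
$A{\left(U,T \right)} = U^{2} + \frac{T}{3}$ ($A{\left(U,T \right)} = U U + \left(- \frac{1}{6}\right) \left(-2\right) T = U^{2} + \frac{T}{3}$)
$a{\left(X \right)} = -6 + 6 X \left(1 + \frac{X}{3}\right)$ ($a{\left(X \right)} = -6 + 6 X \left(\left(-1\right)^{2} + \frac{X}{3}\right) = -6 + 6 X \left(1 + \frac{X}{3}\right)$)
$\frac{-9 + 9}{10 - 15} a{\left(-22 \right)} = \frac{-9 + 9}{10 - 15} \left(-6 + 2 \left(-22\right) \left(3 - 22\right)\right) = \frac{0}{-5} \left(-6 + 2 \left(-22\right) \left(-19\right)\right) = 0 \left(- \frac{1}{5}\right) \left(-6 + 836\right) = 0 \cdot 830 = 0$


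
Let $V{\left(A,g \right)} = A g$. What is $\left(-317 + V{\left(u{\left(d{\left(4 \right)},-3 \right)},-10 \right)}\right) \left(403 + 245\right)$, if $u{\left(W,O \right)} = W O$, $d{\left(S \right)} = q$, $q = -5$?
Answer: $-302616$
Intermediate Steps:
$d{\left(S \right)} = -5$
$u{\left(W,O \right)} = O W$
$\left(-317 + V{\left(u{\left(d{\left(4 \right)},-3 \right)},-10 \right)}\right) \left(403 + 245\right) = \left(-317 + \left(-3\right) \left(-5\right) \left(-10\right)\right) \left(403 + 245\right) = \left(-317 + 15 \left(-10\right)\right) 648 = \left(-317 - 150\right) 648 = \left(-467\right) 648 = -302616$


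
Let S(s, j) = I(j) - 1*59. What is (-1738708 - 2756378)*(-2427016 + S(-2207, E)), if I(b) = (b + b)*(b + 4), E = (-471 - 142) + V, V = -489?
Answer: 31838694138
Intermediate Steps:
E = -1102 (E = (-471 - 142) - 489 = -613 - 489 = -1102)
I(b) = 2*b*(4 + b) (I(b) = (2*b)*(4 + b) = 2*b*(4 + b))
S(s, j) = -59 + 2*j*(4 + j) (S(s, j) = 2*j*(4 + j) - 1*59 = 2*j*(4 + j) - 59 = -59 + 2*j*(4 + j))
(-1738708 - 2756378)*(-2427016 + S(-2207, E)) = (-1738708 - 2756378)*(-2427016 + (-59 + 2*(-1102)*(4 - 1102))) = -4495086*(-2427016 + (-59 + 2*(-1102)*(-1098))) = -4495086*(-2427016 + (-59 + 2419992)) = -4495086*(-2427016 + 2419933) = -4495086*(-7083) = 31838694138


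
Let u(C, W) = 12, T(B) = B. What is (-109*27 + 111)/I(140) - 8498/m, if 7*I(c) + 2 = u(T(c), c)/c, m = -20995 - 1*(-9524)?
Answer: 7959608006/768557 ≈ 10357.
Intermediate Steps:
m = -11471 (m = -20995 + 9524 = -11471)
I(c) = -2/7 + 12/(7*c) (I(c) = -2/7 + (12/c)/7 = -2/7 + 12/(7*c))
(-109*27 + 111)/I(140) - 8498/m = (-109*27 + 111)/(((2/7)*(6 - 1*140)/140)) - 8498/(-11471) = (-2943 + 111)/(((2/7)*(1/140)*(6 - 140))) - 8498*(-1/11471) = -2832/((2/7)*(1/140)*(-134)) + 8498/11471 = -2832/(-67/245) + 8498/11471 = -2832*(-245/67) + 8498/11471 = 693840/67 + 8498/11471 = 7959608006/768557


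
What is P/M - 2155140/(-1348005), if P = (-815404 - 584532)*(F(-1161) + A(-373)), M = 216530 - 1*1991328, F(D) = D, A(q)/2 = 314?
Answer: -33400346989724/79747885933 ≈ -418.82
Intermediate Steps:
A(q) = 628 (A(q) = 2*314 = 628)
M = -1774798 (M = 216530 - 1991328 = -1774798)
P = 746165888 (P = (-815404 - 584532)*(-1161 + 628) = -1399936*(-533) = 746165888)
P/M - 2155140/(-1348005) = 746165888/(-1774798) - 2155140/(-1348005) = 746165888*(-1/1774798) - 2155140*(-1/1348005) = -373082944/887399 + 143676/89867 = -33400346989724/79747885933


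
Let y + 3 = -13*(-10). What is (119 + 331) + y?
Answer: 577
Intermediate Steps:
y = 127 (y = -3 - 13*(-10) = -3 + 130 = 127)
(119 + 331) + y = (119 + 331) + 127 = 450 + 127 = 577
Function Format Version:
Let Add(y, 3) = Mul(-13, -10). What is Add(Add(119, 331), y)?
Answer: 577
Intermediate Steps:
y = 127 (y = Add(-3, Mul(-13, -10)) = Add(-3, 130) = 127)
Add(Add(119, 331), y) = Add(Add(119, 331), 127) = Add(450, 127) = 577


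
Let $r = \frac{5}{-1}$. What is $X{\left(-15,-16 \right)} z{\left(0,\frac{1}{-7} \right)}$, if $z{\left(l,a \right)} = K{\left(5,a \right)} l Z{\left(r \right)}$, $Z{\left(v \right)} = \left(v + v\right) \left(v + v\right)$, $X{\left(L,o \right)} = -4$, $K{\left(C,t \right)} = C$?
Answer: $0$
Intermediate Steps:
$r = -5$ ($r = 5 \left(-1\right) = -5$)
$Z{\left(v \right)} = 4 v^{2}$ ($Z{\left(v \right)} = 2 v 2 v = 4 v^{2}$)
$z{\left(l,a \right)} = 500 l$ ($z{\left(l,a \right)} = 5 l 4 \left(-5\right)^{2} = 5 l 4 \cdot 25 = 5 l 100 = 500 l$)
$X{\left(-15,-16 \right)} z{\left(0,\frac{1}{-7} \right)} = - 4 \cdot 500 \cdot 0 = \left(-4\right) 0 = 0$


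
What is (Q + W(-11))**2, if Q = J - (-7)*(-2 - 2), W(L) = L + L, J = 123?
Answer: 5329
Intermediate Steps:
W(L) = 2*L
Q = 95 (Q = 123 - (-7)*(-2 - 2) = 123 - (-7)*(-4) = 123 - 1*28 = 123 - 28 = 95)
(Q + W(-11))**2 = (95 + 2*(-11))**2 = (95 - 22)**2 = 73**2 = 5329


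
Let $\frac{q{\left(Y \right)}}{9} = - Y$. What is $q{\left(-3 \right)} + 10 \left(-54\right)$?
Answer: $-513$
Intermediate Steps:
$q{\left(Y \right)} = - 9 Y$ ($q{\left(Y \right)} = 9 \left(- Y\right) = - 9 Y$)
$q{\left(-3 \right)} + 10 \left(-54\right) = \left(-9\right) \left(-3\right) + 10 \left(-54\right) = 27 - 540 = -513$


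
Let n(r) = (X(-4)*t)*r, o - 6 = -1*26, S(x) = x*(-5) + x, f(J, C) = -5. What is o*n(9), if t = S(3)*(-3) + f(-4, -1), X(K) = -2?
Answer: 11160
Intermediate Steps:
S(x) = -4*x (S(x) = -5*x + x = -4*x)
t = 31 (t = -4*3*(-3) - 5 = -12*(-3) - 5 = 36 - 5 = 31)
o = -20 (o = 6 - 1*26 = 6 - 26 = -20)
n(r) = -62*r (n(r) = (-2*31)*r = -62*r)
o*n(9) = -(-1240)*9 = -20*(-558) = 11160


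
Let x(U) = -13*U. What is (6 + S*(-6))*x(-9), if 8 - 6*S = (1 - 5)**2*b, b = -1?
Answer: -2106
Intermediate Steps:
S = 4 (S = 4/3 - (1 - 5)**2*(-1)/6 = 4/3 - (-4)**2*(-1)/6 = 4/3 - 8*(-1)/3 = 4/3 - 1/6*(-16) = 4/3 + 8/3 = 4)
(6 + S*(-6))*x(-9) = (6 + 4*(-6))*(-13*(-9)) = (6 - 24)*117 = -18*117 = -2106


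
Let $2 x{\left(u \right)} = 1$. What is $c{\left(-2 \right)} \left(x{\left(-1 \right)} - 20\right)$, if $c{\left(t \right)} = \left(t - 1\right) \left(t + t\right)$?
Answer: $-234$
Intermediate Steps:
$x{\left(u \right)} = \frac{1}{2}$ ($x{\left(u \right)} = \frac{1}{2} \cdot 1 = \frac{1}{2}$)
$c{\left(t \right)} = 2 t \left(-1 + t\right)$ ($c{\left(t \right)} = \left(-1 + t\right) 2 t = 2 t \left(-1 + t\right)$)
$c{\left(-2 \right)} \left(x{\left(-1 \right)} - 20\right) = 2 \left(-2\right) \left(-1 - 2\right) \left(\frac{1}{2} - 20\right) = 2 \left(-2\right) \left(-3\right) \left(\frac{1}{2} - 20\right) = 12 \left(- \frac{39}{2}\right) = -234$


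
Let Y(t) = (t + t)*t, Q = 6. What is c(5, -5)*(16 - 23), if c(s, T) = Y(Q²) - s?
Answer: -18109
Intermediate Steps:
Y(t) = 2*t² (Y(t) = (2*t)*t = 2*t²)
c(s, T) = 2592 - s (c(s, T) = 2*(6²)² - s = 2*36² - s = 2*1296 - s = 2592 - s)
c(5, -5)*(16 - 23) = (2592 - 1*5)*(16 - 23) = (2592 - 5)*(-7) = 2587*(-7) = -18109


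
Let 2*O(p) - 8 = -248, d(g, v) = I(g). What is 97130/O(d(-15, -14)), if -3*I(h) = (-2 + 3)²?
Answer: -9713/12 ≈ -809.42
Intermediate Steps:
I(h) = -⅓ (I(h) = -(-2 + 3)²/3 = -⅓*1² = -⅓*1 = -⅓)
d(g, v) = -⅓
O(p) = -120 (O(p) = 4 + (½)*(-248) = 4 - 124 = -120)
97130/O(d(-15, -14)) = 97130/(-120) = 97130*(-1/120) = -9713/12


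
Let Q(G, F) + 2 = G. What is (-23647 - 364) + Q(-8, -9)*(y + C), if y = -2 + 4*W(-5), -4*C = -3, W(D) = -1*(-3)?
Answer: -48237/2 ≈ -24119.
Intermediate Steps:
W(D) = 3
Q(G, F) = -2 + G
C = ¾ (C = -¼*(-3) = ¾ ≈ 0.75000)
y = 10 (y = -2 + 4*3 = -2 + 12 = 10)
(-23647 - 364) + Q(-8, -9)*(y + C) = (-23647 - 364) + (-2 - 8)*(10 + ¾) = -24011 - 10*43/4 = -24011 - 215/2 = -48237/2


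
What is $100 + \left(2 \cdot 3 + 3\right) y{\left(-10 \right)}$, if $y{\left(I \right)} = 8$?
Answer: $172$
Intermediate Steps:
$100 + \left(2 \cdot 3 + 3\right) y{\left(-10 \right)} = 100 + \left(2 \cdot 3 + 3\right) 8 = 100 + \left(6 + 3\right) 8 = 100 + 9 \cdot 8 = 100 + 72 = 172$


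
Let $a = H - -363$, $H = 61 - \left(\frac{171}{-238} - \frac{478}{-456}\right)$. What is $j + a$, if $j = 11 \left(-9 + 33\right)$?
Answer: $\frac{18657869}{27132} \approx 687.67$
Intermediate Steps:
$j = 264$ ($j = 11 \cdot 24 = 264$)
$H = \frac{1646105}{27132}$ ($H = 61 - \left(171 \left(- \frac{1}{238}\right) - - \frac{239}{228}\right) = 61 - \left(- \frac{171}{238} + \frac{239}{228}\right) = 61 - \frac{8947}{27132} = \frac{1646105}{27132} \approx 60.67$)
$a = \frac{11495021}{27132}$ ($a = \frac{1646105}{27132} - -363 = \frac{1646105}{27132} + 363 = \frac{11495021}{27132} \approx 423.67$)
$j + a = 264 + \frac{11495021}{27132} = \frac{18657869}{27132}$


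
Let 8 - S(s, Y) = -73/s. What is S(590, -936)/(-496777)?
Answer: -4793/293098430 ≈ -1.6353e-5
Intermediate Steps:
S(s, Y) = 8 + 73/s (S(s, Y) = 8 - (-73)/s = 8 + 73/s)
S(590, -936)/(-496777) = (8 + 73/590)/(-496777) = (8 + 73*(1/590))*(-1/496777) = (8 + 73/590)*(-1/496777) = (4793/590)*(-1/496777) = -4793/293098430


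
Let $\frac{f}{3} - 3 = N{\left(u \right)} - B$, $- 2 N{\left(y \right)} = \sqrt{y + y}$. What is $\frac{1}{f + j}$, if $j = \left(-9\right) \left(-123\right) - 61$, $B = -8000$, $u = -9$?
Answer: $\frac{50110}{1255506131} + \frac{9 i \sqrt{2}}{1255506131} \approx 3.9912 \cdot 10^{-5} + 1.0138 \cdot 10^{-8} i$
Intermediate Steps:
$N{\left(y \right)} = - \frac{\sqrt{2} \sqrt{y}}{2}$ ($N{\left(y \right)} = - \frac{\sqrt{y + y}}{2} = - \frac{\sqrt{2 y}}{2} = - \frac{\sqrt{2} \sqrt{y}}{2}$)
$f = 24009 - \frac{9 i \sqrt{2}}{2}$ ($f = 9 + 3 \left(- \frac{\sqrt{2} \sqrt{-9}}{2} - -8000\right) = 9 + 3 \left(- \frac{\sqrt{2} \cdot 3 i}{2} + 8000\right) = 9 + 3 \left(- \frac{3 i \sqrt{2}}{2} + 8000\right) = 9 + 3 \left(8000 - \frac{3 i \sqrt{2}}{2}\right) = 9 + \left(24000 - \frac{9 i \sqrt{2}}{2}\right) = 24009 - \frac{9 i \sqrt{2}}{2} \approx 24009.0 - 6.364 i$)
$j = 1046$ ($j = 1107 - 61 = 1046$)
$\frac{1}{f + j} = \frac{1}{\left(24009 - \frac{9 i \sqrt{2}}{2}\right) + 1046} = \frac{1}{25055 - \frac{9 i \sqrt{2}}{2}}$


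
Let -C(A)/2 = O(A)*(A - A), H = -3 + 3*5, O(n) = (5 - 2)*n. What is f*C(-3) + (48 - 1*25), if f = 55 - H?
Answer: 23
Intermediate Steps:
O(n) = 3*n
H = 12 (H = -3 + 15 = 12)
f = 43 (f = 55 - 1*12 = 55 - 12 = 43)
C(A) = 0 (C(A) = -2*3*A*(A - A) = -2*3*A*0 = -2*0 = 0)
f*C(-3) + (48 - 1*25) = 43*0 + (48 - 1*25) = 0 + (48 - 25) = 0 + 23 = 23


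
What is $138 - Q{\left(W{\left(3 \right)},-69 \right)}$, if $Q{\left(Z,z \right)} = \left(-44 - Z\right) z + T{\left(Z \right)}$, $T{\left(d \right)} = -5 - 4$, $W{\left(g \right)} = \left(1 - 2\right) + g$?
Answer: $-3027$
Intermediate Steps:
$W{\left(g \right)} = -1 + g$
$T{\left(d \right)} = -9$
$Q{\left(Z,z \right)} = -9 + z \left(-44 - Z\right)$ ($Q{\left(Z,z \right)} = \left(-44 - Z\right) z - 9 = z \left(-44 - Z\right) - 9 = -9 + z \left(-44 - Z\right)$)
$138 - Q{\left(W{\left(3 \right)},-69 \right)} = 138 - \left(-9 - -3036 - \left(-1 + 3\right) \left(-69\right)\right) = 138 - \left(-9 + 3036 - 2 \left(-69\right)\right) = 138 - \left(-9 + 3036 + 138\right) = 138 - 3165 = -3027$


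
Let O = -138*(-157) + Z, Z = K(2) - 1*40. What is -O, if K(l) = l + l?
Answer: -21630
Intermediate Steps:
K(l) = 2*l
Z = -36 (Z = 2*2 - 1*40 = 4 - 40 = -36)
O = 21630 (O = -138*(-157) - 36 = 21666 - 36 = 21630)
-O = -1*21630 = -21630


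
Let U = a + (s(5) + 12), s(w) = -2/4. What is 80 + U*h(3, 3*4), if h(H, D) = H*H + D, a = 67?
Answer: 3457/2 ≈ 1728.5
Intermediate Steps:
s(w) = -1/2 (s(w) = -2*1/4 = -1/2)
h(H, D) = D + H**2 (h(H, D) = H**2 + D = D + H**2)
U = 157/2 (U = 67 + (-1/2 + 12) = 67 + 23/2 = 157/2 ≈ 78.500)
80 + U*h(3, 3*4) = 80 + 157*(3*4 + 3**2)/2 = 80 + 157*(12 + 9)/2 = 80 + (157/2)*21 = 80 + 3297/2 = 3457/2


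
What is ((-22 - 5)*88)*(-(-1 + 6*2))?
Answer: 26136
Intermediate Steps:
((-22 - 5)*88)*(-(-1 + 6*2)) = (-27*88)*(-(-1 + 12)) = -(-2376)*11 = -2376*(-11) = 26136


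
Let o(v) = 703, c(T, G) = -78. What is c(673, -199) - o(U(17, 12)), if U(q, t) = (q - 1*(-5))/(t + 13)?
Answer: -781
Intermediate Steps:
U(q, t) = (5 + q)/(13 + t) (U(q, t) = (q + 5)/(13 + t) = (5 + q)/(13 + t))
c(673, -199) - o(U(17, 12)) = -78 - 1*703 = -78 - 703 = -781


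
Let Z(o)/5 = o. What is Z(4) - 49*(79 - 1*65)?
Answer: -666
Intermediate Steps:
Z(o) = 5*o
Z(4) - 49*(79 - 1*65) = 5*4 - 49*(79 - 1*65) = 20 - 49*(79 - 65) = 20 - 49*14 = 20 - 686 = -666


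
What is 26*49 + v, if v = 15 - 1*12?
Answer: 1277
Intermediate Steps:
v = 3 (v = 15 - 12 = 3)
26*49 + v = 26*49 + 3 = 1274 + 3 = 1277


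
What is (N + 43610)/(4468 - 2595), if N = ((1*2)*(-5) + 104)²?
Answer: 52446/1873 ≈ 28.001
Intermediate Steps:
N = 8836 (N = (2*(-5) + 104)² = (-10 + 104)² = 94² = 8836)
(N + 43610)/(4468 - 2595) = (8836 + 43610)/(4468 - 2595) = 52446/1873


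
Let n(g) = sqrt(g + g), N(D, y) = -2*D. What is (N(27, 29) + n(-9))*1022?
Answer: -55188 + 3066*I*sqrt(2) ≈ -55188.0 + 4336.0*I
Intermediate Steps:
n(g) = sqrt(2)*sqrt(g) (n(g) = sqrt(2*g) = sqrt(2)*sqrt(g))
(N(27, 29) + n(-9))*1022 = (-2*27 + sqrt(2)*sqrt(-9))*1022 = (-54 + sqrt(2)*(3*I))*1022 = (-54 + 3*I*sqrt(2))*1022 = -55188 + 3066*I*sqrt(2)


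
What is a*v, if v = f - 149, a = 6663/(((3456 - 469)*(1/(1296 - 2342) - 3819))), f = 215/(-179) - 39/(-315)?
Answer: 6552961305698/74754570319625 ≈ 0.087660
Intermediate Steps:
f = -20248/18795 (f = 215*(-1/179) - 39*(-1/315) = -215/179 + 13/105 = -20248/18795 ≈ -1.0773)
a = -6969498/11932094225 (a = 6663/((2987*(1/(-1046) - 3819))) = 6663/((2987*(-1/1046 - 3819))) = 6663/((2987*(-3994675/1046))) = 6663/(-11932094225/1046) = 6663*(-1046/11932094225) = -6969498/11932094225 ≈ -0.00058410)
v = -2820703/18795 (v = -20248/18795 - 149 = -2820703/18795 ≈ -150.08)
a*v = -6969498/11932094225*(-2820703/18795) = 6552961305698/74754570319625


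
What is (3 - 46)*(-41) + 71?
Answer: 1834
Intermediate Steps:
(3 - 46)*(-41) + 71 = -43*(-41) + 71 = 1763 + 71 = 1834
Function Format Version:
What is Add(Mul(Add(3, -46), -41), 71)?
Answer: 1834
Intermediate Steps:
Add(Mul(Add(3, -46), -41), 71) = Add(Mul(-43, -41), 71) = Add(1763, 71) = 1834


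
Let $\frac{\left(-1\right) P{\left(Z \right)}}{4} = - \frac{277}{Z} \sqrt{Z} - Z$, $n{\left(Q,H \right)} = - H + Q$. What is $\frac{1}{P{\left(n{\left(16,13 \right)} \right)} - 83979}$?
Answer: $- \frac{251901}{21150143603} - \frac{1108 \sqrt{3}}{21150143603} \approx -1.2001 \cdot 10^{-5}$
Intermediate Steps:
$n{\left(Q,H \right)} = Q - H$
$P{\left(Z \right)} = 4 Z + \frac{1108}{\sqrt{Z}}$ ($P{\left(Z \right)} = - 4 \left(- \frac{277}{Z} \sqrt{Z} - Z\right) = - 4 \left(- \frac{277}{\sqrt{Z}} - Z\right) = - 4 \left(- Z - \frac{277}{\sqrt{Z}}\right) = 4 Z + \frac{1108}{\sqrt{Z}}$)
$\frac{1}{P{\left(n{\left(16,13 \right)} \right)} - 83979} = \frac{1}{\left(4 \left(16 - 13\right) + \frac{1108}{\sqrt{16 - 13}}\right) - 83979} = \frac{1}{\left(4 \cdot 3 + \frac{1108}{\sqrt{3}}\right) - 83979} = \frac{1}{\left(12 + 1108 \frac{\sqrt{3}}{3}\right) - 83979} = \frac{1}{\left(12 + \frac{1108 \sqrt{3}}{3}\right) - 83979} = \frac{1}{-83967 + \frac{1108 \sqrt{3}}{3}}$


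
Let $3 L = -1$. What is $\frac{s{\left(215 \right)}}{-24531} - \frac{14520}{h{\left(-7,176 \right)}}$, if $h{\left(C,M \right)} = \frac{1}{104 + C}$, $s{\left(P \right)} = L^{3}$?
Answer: $- \frac{932861924279}{662337} \approx -1.4084 \cdot 10^{6}$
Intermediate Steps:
$L = - \frac{1}{3}$ ($L = \frac{1}{3} \left(-1\right) = - \frac{1}{3} \approx -0.33333$)
$s{\left(P \right)} = - \frac{1}{27}$ ($s{\left(P \right)} = \left(- \frac{1}{3}\right)^{3} = - \frac{1}{27}$)
$\frac{s{\left(215 \right)}}{-24531} - \frac{14520}{h{\left(-7,176 \right)}} = - \frac{1}{27 \left(-24531\right)} - \frac{14520}{\frac{1}{104 - 7}} = \left(- \frac{1}{27}\right) \left(- \frac{1}{24531}\right) - \frac{14520}{\frac{1}{97}} = \frac{1}{662337} - 14520 \frac{1}{\frac{1}{97}} = \frac{1}{662337} - 1408440 = - \frac{932861924279}{662337}$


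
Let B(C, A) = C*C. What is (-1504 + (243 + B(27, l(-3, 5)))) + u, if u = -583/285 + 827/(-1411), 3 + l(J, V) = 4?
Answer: -214994128/402135 ≈ -534.63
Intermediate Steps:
l(J, V) = 1 (l(J, V) = -3 + 4 = 1)
B(C, A) = C²
u = -1058308/402135 (u = -583*1/285 + 827*(-1/1411) = -583/285 - 827/1411 = -1058308/402135 ≈ -2.6317)
(-1504 + (243 + B(27, l(-3, 5)))) + u = (-1504 + (243 + 27²)) - 1058308/402135 = (-1504 + (243 + 729)) - 1058308/402135 = (-1504 + 972) - 1058308/402135 = -532 - 1058308/402135 = -214994128/402135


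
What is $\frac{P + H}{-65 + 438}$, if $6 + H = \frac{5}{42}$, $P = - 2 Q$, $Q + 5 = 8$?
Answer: $- \frac{499}{15666} \approx -0.031852$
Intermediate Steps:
$Q = 3$ ($Q = -5 + 8 = 3$)
$P = -6$ ($P = \left(-2\right) 3 = -6$)
$H = - \frac{247}{42}$ ($H = -6 + \frac{5}{42} = - \frac{247}{42} \approx -5.881$)
$\frac{P + H}{-65 + 438} = \frac{-6 - \frac{247}{42}}{-65 + 438} = - \frac{499}{42 \cdot 373} = \left(- \frac{499}{42}\right) \frac{1}{373} = - \frac{499}{15666}$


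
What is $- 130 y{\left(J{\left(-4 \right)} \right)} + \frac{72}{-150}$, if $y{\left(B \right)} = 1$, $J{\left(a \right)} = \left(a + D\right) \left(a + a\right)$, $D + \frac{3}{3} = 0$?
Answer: $- \frac{3262}{25} \approx -130.48$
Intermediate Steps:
$D = -1$ ($D = -1 + 0 = -1$)
$J{\left(a \right)} = 2 a \left(-1 + a\right)$ ($J{\left(a \right)} = \left(a - 1\right) \left(a + a\right) = \left(-1 + a\right) 2 a = 2 a \left(-1 + a\right)$)
$- 130 y{\left(J{\left(-4 \right)} \right)} + \frac{72}{-150} = \left(-130\right) 1 + \frac{72}{-150} = -130 + 72 \left(- \frac{1}{150}\right) = -130 - \frac{12}{25} = - \frac{3262}{25}$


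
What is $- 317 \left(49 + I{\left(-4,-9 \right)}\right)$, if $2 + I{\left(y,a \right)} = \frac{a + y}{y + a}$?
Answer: $-15216$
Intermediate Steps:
$I{\left(y,a \right)} = -1$ ($I{\left(y,a \right)} = -2 + \frac{a + y}{y + a} = -2 + \frac{a + y}{a + y} = -2 + 1 = -1$)
$- 317 \left(49 + I{\left(-4,-9 \right)}\right) = - 317 \left(49 - 1\right) = \left(-317\right) 48 = -15216$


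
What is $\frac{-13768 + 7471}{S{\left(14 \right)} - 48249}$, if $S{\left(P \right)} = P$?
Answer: $\frac{6297}{48235} \approx 0.13055$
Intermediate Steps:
$\frac{-13768 + 7471}{S{\left(14 \right)} - 48249} = \frac{-13768 + 7471}{14 - 48249} = - \frac{6297}{14 - 48249} = - \frac{6297}{-48235} = \left(-6297\right) \left(- \frac{1}{48235}\right) = \frac{6297}{48235}$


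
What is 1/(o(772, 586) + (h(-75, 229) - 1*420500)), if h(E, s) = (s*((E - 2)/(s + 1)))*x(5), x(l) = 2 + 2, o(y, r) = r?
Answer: -115/48325376 ≈ -2.3797e-6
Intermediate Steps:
x(l) = 4
h(E, s) = 4*s*(-2 + E)/(1 + s) (h(E, s) = (s*((E - 2)/(s + 1)))*4 = (s*((-2 + E)/(1 + s)))*4 = (s*(-2 + E)/(1 + s))*4 = 4*s*(-2 + E)/(1 + s))
1/(o(772, 586) + (h(-75, 229) - 1*420500)) = 1/(586 + (4*229*(-2 - 75)/(1 + 229) - 1*420500)) = 1/(586 + (4*229*(-77)/230 - 420500)) = 1/(586 + (4*229*(1/230)*(-77) - 420500)) = 1/(586 + (-35266/115 - 420500)) = 1/(586 - 48392766/115) = 1/(-48325376/115) = -115/48325376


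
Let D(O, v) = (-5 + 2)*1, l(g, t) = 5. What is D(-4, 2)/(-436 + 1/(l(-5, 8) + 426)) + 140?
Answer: 26309393/187915 ≈ 140.01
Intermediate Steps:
D(O, v) = -3 (D(O, v) = -3*1 = -3)
D(-4, 2)/(-436 + 1/(l(-5, 8) + 426)) + 140 = -3/(-436 + 1/(5 + 426)) + 140 = -3/(-436 + 1/431) + 140 = -3/(-187915/431) + 140 = -3*(-431/187915) + 140 = 1293/187915 + 140 = 26309393/187915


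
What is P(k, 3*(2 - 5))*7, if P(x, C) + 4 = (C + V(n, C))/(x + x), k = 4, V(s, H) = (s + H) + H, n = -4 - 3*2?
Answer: -483/8 ≈ -60.375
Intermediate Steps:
n = -10 (n = -4 - 6 = -10)
V(s, H) = s + 2*H (V(s, H) = (H + s) + H = s + 2*H)
P(x, C) = -4 + (-10 + 3*C)/(2*x) (P(x, C) = -4 + (C + (-10 + 2*C))/(x + x) = -4 + (-10 + 3*C)/((2*x)) = -4 + (-10 + 3*C)*(1/(2*x)) = -4 + (-10 + 3*C)/(2*x))
P(k, 3*(2 - 5))*7 = ((½)*(-10 - 8*4 + 3*(3*(2 - 5)))/4)*7 = ((½)*(¼)*(-10 - 32 + 3*(3*(-3))))*7 = ((½)*(¼)*(-10 - 32 + 3*(-9)))*7 = ((½)*(¼)*(-10 - 32 - 27))*7 = ((½)*(¼)*(-69))*7 = -69/8*7 = -483/8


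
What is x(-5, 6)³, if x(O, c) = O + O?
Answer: -1000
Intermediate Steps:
x(O, c) = 2*O
x(-5, 6)³ = (2*(-5))³ = (-10)³ = -1000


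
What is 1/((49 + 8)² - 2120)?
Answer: 1/1129 ≈ 0.00088574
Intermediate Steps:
1/((49 + 8)² - 2120) = 1/(57² - 2120) = 1/(3249 - 2120) = 1/1129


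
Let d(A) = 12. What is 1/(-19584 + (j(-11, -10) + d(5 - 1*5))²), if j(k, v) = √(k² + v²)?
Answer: -19219/369242665 - 24*√221/369242665 ≈ -5.3016e-5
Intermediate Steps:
1/(-19584 + (j(-11, -10) + d(5 - 1*5))²) = 1/(-19584 + (√((-11)² + (-10)²) + 12)²) = 1/(-19584 + (√(121 + 100) + 12)²) = 1/(-19584 + (√221 + 12)²) = 1/(-19584 + (12 + √221)²)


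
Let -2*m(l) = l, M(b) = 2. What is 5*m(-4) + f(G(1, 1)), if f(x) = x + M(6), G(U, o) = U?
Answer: 13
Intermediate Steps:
m(l) = -l/2
f(x) = 2 + x (f(x) = x + 2 = 2 + x)
5*m(-4) + f(G(1, 1)) = 5*(-1/2*(-4)) + (2 + 1) = 5*2 + 3 = 10 + 3 = 13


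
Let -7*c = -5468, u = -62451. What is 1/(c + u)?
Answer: -7/431689 ≈ -1.6215e-5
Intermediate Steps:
c = 5468/7 (c = -1/7*(-5468) = 5468/7 ≈ 781.14)
1/(c + u) = 1/(5468/7 - 62451) = 1/(-431689/7) = -7/431689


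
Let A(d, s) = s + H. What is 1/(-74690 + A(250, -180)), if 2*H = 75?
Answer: -2/149665 ≈ -1.3363e-5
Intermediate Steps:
H = 75/2 (H = (1/2)*75 = 75/2 ≈ 37.500)
A(d, s) = 75/2 + s (A(d, s) = s + 75/2 = 75/2 + s)
1/(-74690 + A(250, -180)) = 1/(-74690 + (75/2 - 180)) = 1/(-74690 - 285/2) = 1/(-149665/2) = -2/149665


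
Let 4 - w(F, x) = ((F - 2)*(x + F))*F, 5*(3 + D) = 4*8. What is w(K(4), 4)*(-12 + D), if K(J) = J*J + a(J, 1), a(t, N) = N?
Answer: 230093/5 ≈ 46019.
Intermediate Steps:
D = 17/5 (D = -3 + (4*8)/5 = -3 + (1/5)*32 = -3 + 32/5 = 17/5 ≈ 3.4000)
K(J) = 1 + J**2 (K(J) = J*J + 1 = J**2 + 1 = 1 + J**2)
w(F, x) = 4 - F*(-2 + F)*(F + x) (w(F, x) = 4 - (F - 2)*(x + F)*F = 4 - (-2 + F)*(F + x)*F = 4 - F*(-2 + F)*(F + x))
w(K(4), 4)*(-12 + D) = (4 - (1 + 4**2)**3 + 2*(1 + 4**2)**2 - 1*4*(1 + 4**2)**2 + 2*(1 + 4**2)*4)*(-12 + 17/5) = (4 - (1 + 16)**3 + 2*(1 + 16)**2 - 1*4*(1 + 16)**2 + 2*(1 + 16)*4)*(-43/5) = (4 - 1*17**3 + 2*17**2 - 1*4*17**2 + 2*17*4)*(-43/5) = (4 - 1*4913 + 2*289 - 1*4*289 + 136)*(-43/5) = (4 - 4913 + 578 - 1156 + 136)*(-43/5) = -5351*(-43/5) = 230093/5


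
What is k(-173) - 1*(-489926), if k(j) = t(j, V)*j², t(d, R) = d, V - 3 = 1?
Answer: -4687791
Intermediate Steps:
V = 4 (V = 3 + 1 = 4)
k(j) = j³ (k(j) = j*j² = j³)
k(-173) - 1*(-489926) = (-173)³ - 1*(-489926) = -5177717 + 489926 = -4687791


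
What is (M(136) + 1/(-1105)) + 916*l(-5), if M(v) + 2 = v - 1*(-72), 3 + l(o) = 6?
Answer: 3264169/1105 ≈ 2954.0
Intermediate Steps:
l(o) = 3 (l(o) = -3 + 6 = 3)
M(v) = 70 + v (M(v) = -2 + (v - 1*(-72)) = -2 + (v + 72) = -2 + (72 + v) = 70 + v)
(M(136) + 1/(-1105)) + 916*l(-5) = ((70 + 136) + 1/(-1105)) + 916*3 = (206 - 1/1105) + 2748 = 227629/1105 + 2748 = 3264169/1105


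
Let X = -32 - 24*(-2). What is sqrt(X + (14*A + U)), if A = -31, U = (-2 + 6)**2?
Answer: I*sqrt(402) ≈ 20.05*I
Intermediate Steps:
X = 16 (X = -32 + 48 = 16)
U = 16 (U = 4**2 = 16)
sqrt(X + (14*A + U)) = sqrt(16 + (14*(-31) + 16)) = sqrt(16 + (-434 + 16)) = sqrt(16 - 418) = sqrt(-402) = I*sqrt(402)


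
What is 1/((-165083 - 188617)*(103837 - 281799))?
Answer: 1/62945159400 ≈ 1.5887e-11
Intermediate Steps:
1/((-165083 - 188617)*(103837 - 281799)) = 1/(-353700*(-177962)) = 1/62945159400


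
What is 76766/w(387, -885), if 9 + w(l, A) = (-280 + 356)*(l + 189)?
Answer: 76766/43767 ≈ 1.7540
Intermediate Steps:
w(l, A) = 14355 + 76*l (w(l, A) = -9 + (-280 + 356)*(l + 189) = -9 + 76*(189 + l) = -9 + (14364 + 76*l) = 14355 + 76*l)
76766/w(387, -885) = 76766/(14355 + 76*387) = 76766/(14355 + 29412) = 76766/43767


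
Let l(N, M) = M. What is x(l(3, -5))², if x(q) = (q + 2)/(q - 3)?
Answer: 9/64 ≈ 0.14063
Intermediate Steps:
x(q) = (2 + q)/(-3 + q)
x(l(3, -5))² = ((2 - 5)/(-3 - 5))² = (-3/(-8))² = (-⅛*(-3))² = (3/8)² = 9/64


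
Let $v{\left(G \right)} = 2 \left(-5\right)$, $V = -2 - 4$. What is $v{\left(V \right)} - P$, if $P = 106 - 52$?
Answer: $-64$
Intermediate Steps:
$V = -6$
$v{\left(G \right)} = -10$
$P = 54$
$v{\left(V \right)} - P = -10 - 54 = -64$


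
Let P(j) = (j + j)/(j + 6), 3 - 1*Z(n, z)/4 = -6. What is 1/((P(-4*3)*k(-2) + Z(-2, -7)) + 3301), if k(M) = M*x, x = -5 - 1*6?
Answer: 1/3425 ≈ 0.00029197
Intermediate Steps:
x = -11 (x = -5 - 6 = -11)
Z(n, z) = 36 (Z(n, z) = 12 - 4*(-6) = 12 + 24 = 36)
k(M) = -11*M (k(M) = M*(-11) = -11*M)
P(j) = 2*j/(6 + j) (P(j) = (2*j)/(6 + j) = 2*j/(6 + j))
1/((P(-4*3)*k(-2) + Z(-2, -7)) + 3301) = 1/(((2*(-4*3)/(6 - 4*3))*(-11*(-2)) + 36) + 3301) = 1/(((2*(-12)/(6 - 12))*22 + 36) + 3301) = 1/(((2*(-12)/(-6))*22 + 36) + 3301) = 1/(((2*(-12)*(-⅙))*22 + 36) + 3301) = 1/((4*22 + 36) + 3301) = 1/((88 + 36) + 3301) = 1/(124 + 3301) = 1/3425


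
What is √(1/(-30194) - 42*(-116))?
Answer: √4441693412398/30194 ≈ 69.800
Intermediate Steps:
√(1/(-30194) - 42*(-116)) = √(-1/30194 + 4872) = √(147105167/30194) = √4441693412398/30194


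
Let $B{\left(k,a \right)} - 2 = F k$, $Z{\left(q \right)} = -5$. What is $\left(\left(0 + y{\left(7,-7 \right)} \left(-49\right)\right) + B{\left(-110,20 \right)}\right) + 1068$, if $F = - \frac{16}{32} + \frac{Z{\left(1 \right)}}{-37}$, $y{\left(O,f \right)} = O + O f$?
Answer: $\frac{117221}{37} \approx 3168.1$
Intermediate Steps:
$F = - \frac{27}{74}$ ($F = - \frac{16}{32} - \frac{5}{-37} = \left(-16\right) \frac{1}{32} - - \frac{5}{37} = - \frac{1}{2} + \frac{5}{37} = - \frac{27}{74} \approx -0.36486$)
$B{\left(k,a \right)} = 2 - \frac{27 k}{74}$
$\left(\left(0 + y{\left(7,-7 \right)} \left(-49\right)\right) + B{\left(-110,20 \right)}\right) + 1068 = \left(\left(0 + 7 \left(1 - 7\right) \left(-49\right)\right) + \left(2 - - \frac{1485}{37}\right)\right) + 1068 = \left(\left(0 + 7 \left(-6\right) \left(-49\right)\right) + \left(2 + \frac{1485}{37}\right)\right) + 1068 = \left(\left(0 - -2058\right) + \frac{1559}{37}\right) + 1068 = \left(\left(0 + 2058\right) + \frac{1559}{37}\right) + 1068 = \left(2058 + \frac{1559}{37}\right) + 1068 = \frac{77705}{37} + 1068 = \frac{117221}{37}$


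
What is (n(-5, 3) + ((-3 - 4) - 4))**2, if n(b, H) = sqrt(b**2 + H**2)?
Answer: (11 - sqrt(34))**2 ≈ 26.719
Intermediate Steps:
n(b, H) = sqrt(H**2 + b**2)
(n(-5, 3) + ((-3 - 4) - 4))**2 = (sqrt(3**2 + (-5)**2) + ((-3 - 4) - 4))**2 = (sqrt(9 + 25) + (-7 - 4))**2 = (sqrt(34) - 11)**2 = (-11 + sqrt(34))**2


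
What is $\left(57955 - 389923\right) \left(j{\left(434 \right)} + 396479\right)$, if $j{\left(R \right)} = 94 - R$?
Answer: $-131505471552$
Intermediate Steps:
$\left(57955 - 389923\right) \left(j{\left(434 \right)} + 396479\right) = \left(57955 - 389923\right) \left(\left(94 - 434\right) + 396479\right) = - 331968 \left(\left(94 - 434\right) + 396479\right) = - 331968 \left(-340 + 396479\right) = \left(-331968\right) 396139 = -131505471552$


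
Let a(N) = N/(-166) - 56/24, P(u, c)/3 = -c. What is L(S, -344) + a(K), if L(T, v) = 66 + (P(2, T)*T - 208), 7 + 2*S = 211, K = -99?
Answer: -15615157/498 ≈ -31356.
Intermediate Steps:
P(u, c) = -3*c (P(u, c) = 3*(-c) = -3*c)
S = 102 (S = -7/2 + (½)*211 = -7/2 + 211/2 = 102)
L(T, v) = -142 - 3*T² (L(T, v) = 66 + ((-3*T)*T - 208) = 66 + (-3*T² - 208) = 66 + (-208 - 3*T²) = -142 - 3*T²)
a(N) = -7/3 - N/166 (a(N) = N*(-1/166) - 56*1/24 = -N/166 - 7/3 = -7/3 - N/166)
L(S, -344) + a(K) = (-142 - 3*102²) + (-7/3 - 1/166*(-99)) = (-142 - 3*10404) + (-7/3 + 99/166) = (-142 - 31212) - 865/498 = -31354 - 865/498 = -15615157/498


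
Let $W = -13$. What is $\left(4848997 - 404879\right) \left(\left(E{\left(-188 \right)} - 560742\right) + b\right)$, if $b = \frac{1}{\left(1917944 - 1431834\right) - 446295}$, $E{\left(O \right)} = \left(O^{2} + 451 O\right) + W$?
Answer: $- \frac{107970172048331712}{39815} \approx -2.7118 \cdot 10^{12}$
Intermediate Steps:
$E{\left(O \right)} = -13 + O^{2} + 451 O$ ($E{\left(O \right)} = \left(O^{2} + 451 O\right) - 13 = -13 + O^{2} + 451 O$)
$b = \frac{1}{39815}$ ($b = \frac{1}{\left(1917944 - 1431834\right) - 446295} = \frac{1}{486110 - 446295} = \frac{1}{39815} \approx 2.5116 \cdot 10^{-5}$)
$\left(4848997 - 404879\right) \left(\left(E{\left(-188 \right)} - 560742\right) + b\right) = \left(4848997 - 404879\right) \left(\left(\left(-13 + \left(-188\right)^{2} + 451 \left(-188\right)\right) - 560742\right) + \frac{1}{39815}\right) = 4444118 \left(\left(\left(-13 + 35344 - 84788\right) - 560742\right) + \frac{1}{39815}\right) = 4444118 \left(\left(-49457 - 560742\right) + \frac{1}{39815}\right) = 4444118 \left(-610199 + \frac{1}{39815}\right) = 4444118 \left(- \frac{24295073184}{39815}\right) = - \frac{107970172048331712}{39815}$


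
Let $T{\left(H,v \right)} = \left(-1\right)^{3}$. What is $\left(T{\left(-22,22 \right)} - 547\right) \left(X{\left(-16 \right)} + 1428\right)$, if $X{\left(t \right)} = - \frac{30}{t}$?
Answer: $- \frac{1567143}{2} \approx -7.8357 \cdot 10^{5}$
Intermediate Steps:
$T{\left(H,v \right)} = -1$
$\left(T{\left(-22,22 \right)} - 547\right) \left(X{\left(-16 \right)} + 1428\right) = \left(-1 - 547\right) \left(- \frac{30}{-16} + 1428\right) = \left(-1 - 547\right) \left(\left(-30\right) \left(- \frac{1}{16}\right) + 1428\right) = - 548 \left(\frac{15}{8} + 1428\right) = \left(-548\right) \frac{11439}{8} = - \frac{1567143}{2}$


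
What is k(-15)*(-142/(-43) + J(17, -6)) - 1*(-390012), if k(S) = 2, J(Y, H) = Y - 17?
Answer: 16770800/43 ≈ 3.9002e+5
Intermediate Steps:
J(Y, H) = -17 + Y
k(-15)*(-142/(-43) + J(17, -6)) - 1*(-390012) = 2*(-142/(-43) + (-17 + 17)) - 1*(-390012) = 2*(-142*(-1/43) + 0) + 390012 = 2*(142/43 + 0) + 390012 = 2*(142/43) + 390012 = 284/43 + 390012 = 16770800/43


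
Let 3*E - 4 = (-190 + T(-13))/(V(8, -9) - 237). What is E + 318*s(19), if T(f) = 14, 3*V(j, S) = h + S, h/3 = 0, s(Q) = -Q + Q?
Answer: 71/45 ≈ 1.5778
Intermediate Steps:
s(Q) = 0
h = 0 (h = 3*0 = 0)
V(j, S) = S/3 (V(j, S) = (0 + S)/3 = S/3)
E = 71/45 (E = 4/3 + ((-190 + 14)/((⅓)*(-9) - 237))/3 = 4/3 + (-176/(-3 - 237))/3 = 4/3 + (-176/(-240))/3 = 4/3 + (-176*(-1/240))/3 = 4/3 + (⅓)*(11/15) = 4/3 + 11/45 = 71/45 ≈ 1.5778)
E + 318*s(19) = 71/45 + 318*0 = 71/45 + 0 = 71/45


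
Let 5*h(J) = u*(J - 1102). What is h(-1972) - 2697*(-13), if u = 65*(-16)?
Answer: 674453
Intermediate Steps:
u = -1040
h(J) = 229216 - 208*J (h(J) = (-1040*(J - 1102))/5 = (-1040*(-1102 + J))/5 = (1146080 - 1040*J)/5 = 229216 - 208*J)
h(-1972) - 2697*(-13) = (229216 - 208*(-1972)) - 2697*(-13) = (229216 + 410176) + 35061 = 639392 + 35061 = 674453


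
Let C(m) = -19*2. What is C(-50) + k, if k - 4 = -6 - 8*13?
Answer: -144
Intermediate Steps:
C(m) = -38
k = -106 (k = 4 + (-6 - 8*13) = 4 + (-6 - 104) = 4 - 110 = -106)
C(-50) + k = -38 - 106 = -144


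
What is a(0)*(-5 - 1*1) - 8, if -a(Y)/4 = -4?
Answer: -104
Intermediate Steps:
a(Y) = 16 (a(Y) = -4*(-4) = 16)
a(0)*(-5 - 1*1) - 8 = 16*(-5 - 1*1) - 8 = 16*(-5 - 1) - 8 = 16*(-6) - 8 = -96 - 8 = -104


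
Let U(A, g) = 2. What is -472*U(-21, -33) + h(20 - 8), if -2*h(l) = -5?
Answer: -1883/2 ≈ -941.50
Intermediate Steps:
h(l) = 5/2 (h(l) = -1/2*(-5) = 5/2)
-472*U(-21, -33) + h(20 - 8) = -472*2 + 5/2 = -944 + 5/2 = -1883/2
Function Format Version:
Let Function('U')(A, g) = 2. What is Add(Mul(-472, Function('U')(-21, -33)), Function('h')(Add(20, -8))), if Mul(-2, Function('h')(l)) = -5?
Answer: Rational(-1883, 2) ≈ -941.50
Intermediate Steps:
Function('h')(l) = Rational(5, 2) (Function('h')(l) = Mul(Rational(-1, 2), -5) = Rational(5, 2))
Add(Mul(-472, Function('U')(-21, -33)), Function('h')(Add(20, -8))) = Add(Mul(-472, 2), Rational(5, 2)) = Add(-944, Rational(5, 2)) = Rational(-1883, 2)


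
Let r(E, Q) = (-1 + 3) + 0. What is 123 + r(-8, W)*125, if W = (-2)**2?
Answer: 373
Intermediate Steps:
W = 4
r(E, Q) = 2 (r(E, Q) = 2 + 0 = 2)
123 + r(-8, W)*125 = 123 + 2*125 = 123 + 250 = 373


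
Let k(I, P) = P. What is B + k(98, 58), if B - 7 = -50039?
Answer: -49974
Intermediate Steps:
B = -50032 (B = 7 - 50039 = -50032)
B + k(98, 58) = -50032 + 58 = -49974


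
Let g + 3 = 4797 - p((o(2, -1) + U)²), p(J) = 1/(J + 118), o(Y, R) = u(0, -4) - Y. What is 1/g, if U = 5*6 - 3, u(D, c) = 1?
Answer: 794/3806435 ≈ 0.00020859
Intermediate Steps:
o(Y, R) = 1 - Y
U = 27 (U = 30 - 3 = 27)
p(J) = 1/(118 + J)
g = 3806435/794 (g = -3 + (4797 - 1/(118 + ((1 - 1*2) + 27)²)) = -3 + (4797 - 1/(118 + ((1 - 2) + 27)²)) = -3 + (4797 - 1/(118 + (-1 + 27)²)) = -3 + (4797 - 1/(118 + 26²)) = -3 + (4797 - 1/(118 + 676)) = -3 + (4797 - 1/794) = -3 + 3808817/794 = 3806435/794 ≈ 4794.0)
1/g = 1/(3806435/794) = 794/3806435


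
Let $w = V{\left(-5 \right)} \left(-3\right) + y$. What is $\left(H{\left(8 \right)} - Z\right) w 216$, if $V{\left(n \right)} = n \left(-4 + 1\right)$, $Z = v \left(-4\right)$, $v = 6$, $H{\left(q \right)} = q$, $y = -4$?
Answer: $-338688$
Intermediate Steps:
$Z = -24$ ($Z = 6 \left(-4\right) = -24$)
$V{\left(n \right)} = - 3 n$ ($V{\left(n \right)} = n \left(-3\right) = - 3 n$)
$w = -49$ ($w = \left(-3\right) \left(-5\right) \left(-3\right) - 4 = 15 \left(-3\right) - 4 = -45 - 4 = -49$)
$\left(H{\left(8 \right)} - Z\right) w 216 = \left(8 - -24\right) \left(-49\right) 216 = \left(8 + 24\right) \left(-49\right) 216 = 32 \left(-49\right) 216 = \left(-1568\right) 216 = -338688$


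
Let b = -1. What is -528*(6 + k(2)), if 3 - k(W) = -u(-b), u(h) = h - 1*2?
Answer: -4224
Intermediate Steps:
u(h) = -2 + h (u(h) = h - 2 = -2 + h)
k(W) = 2 (k(W) = 3 - (-1)*(-2 - 1*(-1)) = 3 - (-1)*(-2 + 1) = 3 - (-1)*(-1) = 3 - 1*1 = 3 - 1 = 2)
-528*(6 + k(2)) = -528*(6 + 2) = -528*8 = -176*24 = -4224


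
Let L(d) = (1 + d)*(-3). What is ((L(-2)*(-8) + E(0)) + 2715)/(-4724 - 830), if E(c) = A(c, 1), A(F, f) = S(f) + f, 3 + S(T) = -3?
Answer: -1343/2777 ≈ -0.48362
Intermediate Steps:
S(T) = -6 (S(T) = -3 - 3 = -6)
A(F, f) = -6 + f
E(c) = -5 (E(c) = -6 + 1 = -5)
L(d) = -3 - 3*d
((L(-2)*(-8) + E(0)) + 2715)/(-4724 - 830) = (((-3 - 3*(-2))*(-8) - 5) + 2715)/(-4724 - 830) = (((-3 + 6)*(-8) - 5) + 2715)/(-5554) = ((3*(-8) - 5) + 2715)*(-1/5554) = ((-24 - 5) + 2715)*(-1/5554) = (-29 + 2715)*(-1/5554) = 2686*(-1/5554) = -1343/2777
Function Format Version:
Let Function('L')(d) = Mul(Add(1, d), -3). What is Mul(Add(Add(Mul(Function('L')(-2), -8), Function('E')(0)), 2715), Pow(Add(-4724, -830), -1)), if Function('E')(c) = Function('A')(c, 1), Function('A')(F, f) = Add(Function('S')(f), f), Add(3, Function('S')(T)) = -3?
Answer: Rational(-1343, 2777) ≈ -0.48362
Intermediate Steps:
Function('S')(T) = -6 (Function('S')(T) = Add(-3, -3) = -6)
Function('A')(F, f) = Add(-6, f)
Function('E')(c) = -5 (Function('E')(c) = Add(-6, 1) = -5)
Function('L')(d) = Add(-3, Mul(-3, d))
Mul(Add(Add(Mul(Function('L')(-2), -8), Function('E')(0)), 2715), Pow(Add(-4724, -830), -1)) = Mul(Add(Add(Mul(Add(-3, Mul(-3, -2)), -8), -5), 2715), Pow(Add(-4724, -830), -1)) = Mul(Add(Add(Mul(Add(-3, 6), -8), -5), 2715), Pow(-5554, -1)) = Mul(Add(Add(Mul(3, -8), -5), 2715), Rational(-1, 5554)) = Mul(Add(Add(-24, -5), 2715), Rational(-1, 5554)) = Mul(Add(-29, 2715), Rational(-1, 5554)) = Mul(2686, Rational(-1, 5554)) = Rational(-1343, 2777)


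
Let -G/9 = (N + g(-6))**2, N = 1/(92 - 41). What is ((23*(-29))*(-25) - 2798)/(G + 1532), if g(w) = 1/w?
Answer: 16041812/1770767 ≈ 9.0592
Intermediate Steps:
N = 1/51 ≈ 0.019608
G = -225/1156 (G = -9*(1/51 + 1/(-6))**2 = -9*(1/51 - 1/6)**2 = -9*(-5/34)**2 = -9*25/1156 = -225/1156 ≈ -0.19464)
((23*(-29))*(-25) - 2798)/(G + 1532) = ((23*(-29))*(-25) - 2798)/(-225/1156 + 1532) = (-667*(-25) - 2798)/(1770767/1156) = (16675 - 2798)*(1156/1770767) = 13877*(1156/1770767) = 16041812/1770767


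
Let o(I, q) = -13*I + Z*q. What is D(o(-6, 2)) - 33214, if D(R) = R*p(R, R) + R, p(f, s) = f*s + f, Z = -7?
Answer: 233090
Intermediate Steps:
p(f, s) = f + f*s
o(I, q) = -13*I - 7*q
D(R) = R + R²*(1 + R) (D(R) = R*(R*(1 + R)) + R = R²*(1 + R) + R = R + R²*(1 + R))
D(o(-6, 2)) - 33214 = (-13*(-6) - 7*2)*(1 + (-13*(-6) - 7*2)*(1 + (-13*(-6) - 7*2))) - 33214 = (78 - 14)*(1 + (78 - 14)*(1 + (78 - 14))) - 33214 = 64*(1 + 64*(1 + 64)) - 33214 = 64*(1 + 64*65) - 33214 = 64*(1 + 4160) - 33214 = 64*4161 - 33214 = 266304 - 33214 = 233090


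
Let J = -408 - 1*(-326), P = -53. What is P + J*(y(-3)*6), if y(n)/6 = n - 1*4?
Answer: 20611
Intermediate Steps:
J = -82 (J = -408 + 326 = -82)
y(n) = -24 + 6*n (y(n) = 6*(n - 1*4) = 6*(n - 4) = 6*(-4 + n) = -24 + 6*n)
P + J*(y(-3)*6) = -53 - 82*(-24 + 6*(-3))*6 = -53 - 82*(-24 - 18)*6 = -53 - (-3444)*6 = -53 - 82*(-252) = -53 + 20664 = 20611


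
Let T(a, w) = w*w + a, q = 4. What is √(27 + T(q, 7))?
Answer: 4*√5 ≈ 8.9443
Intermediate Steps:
T(a, w) = a + w² (T(a, w) = w² + a = a + w²)
√(27 + T(q, 7)) = √(27 + (4 + 7²)) = √(27 + (4 + 49)) = √(27 + 53) = √80 = 4*√5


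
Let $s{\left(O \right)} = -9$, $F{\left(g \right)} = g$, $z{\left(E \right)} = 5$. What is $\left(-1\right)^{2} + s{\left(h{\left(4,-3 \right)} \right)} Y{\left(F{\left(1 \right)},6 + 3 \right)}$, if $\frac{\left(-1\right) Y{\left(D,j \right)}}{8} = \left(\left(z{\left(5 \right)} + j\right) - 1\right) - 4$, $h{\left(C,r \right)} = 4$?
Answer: $649$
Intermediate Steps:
$Y{\left(D,j \right)} = - 8 j$ ($Y{\left(D,j \right)} = - 8 \left(\left(\left(5 + j\right) - 1\right) - 4\right) = - 8 \left(\left(4 + j\right) - 4\right) = - 8 j$)
$\left(-1\right)^{2} + s{\left(h{\left(4,-3 \right)} \right)} Y{\left(F{\left(1 \right)},6 + 3 \right)} = \left(-1\right)^{2} - 9 \left(- 8 \left(6 + 3\right)\right) = 1 - 9 \left(\left(-8\right) 9\right) = 1 - -648 = 1 + 648 = 649$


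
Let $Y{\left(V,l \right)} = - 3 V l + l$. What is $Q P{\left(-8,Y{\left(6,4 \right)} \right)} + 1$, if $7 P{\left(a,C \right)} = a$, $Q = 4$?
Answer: $- \frac{25}{7} \approx -3.5714$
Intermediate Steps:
$Y{\left(V,l \right)} = l - 3 V l$ ($Y{\left(V,l \right)} = - 3 V l + l = l - 3 V l$)
$P{\left(a,C \right)} = \frac{a}{7}$
$Q P{\left(-8,Y{\left(6,4 \right)} \right)} + 1 = 4 \cdot \frac{1}{7} \left(-8\right) + 1 = 4 \left(- \frac{8}{7}\right) + 1 = - \frac{32}{7} + 1 = - \frac{25}{7}$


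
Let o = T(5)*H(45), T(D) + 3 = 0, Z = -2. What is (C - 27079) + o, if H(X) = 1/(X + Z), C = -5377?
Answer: -1395611/43 ≈ -32456.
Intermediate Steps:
T(D) = -3 (T(D) = -3 + 0 = -3)
H(X) = 1/(-2 + X) (H(X) = 1/(X - 2) = 1/(-2 + X))
o = -3/43 (o = -3/(-2 + 45) = -3/43 ≈ -0.069767)
(C - 27079) + o = (-5377 - 27079) - 3/43 = -32456 - 3/43 = -1395611/43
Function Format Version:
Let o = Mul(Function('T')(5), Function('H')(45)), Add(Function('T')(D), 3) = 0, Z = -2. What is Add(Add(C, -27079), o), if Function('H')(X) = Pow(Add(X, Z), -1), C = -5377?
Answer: Rational(-1395611, 43) ≈ -32456.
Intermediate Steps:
Function('T')(D) = -3 (Function('T')(D) = Add(-3, 0) = -3)
Function('H')(X) = Pow(Add(-2, X), -1) (Function('H')(X) = Pow(Add(X, -2), -1) = Pow(Add(-2, X), -1))
o = Rational(-3, 43) (o = Mul(-3, Pow(Add(-2, 45), -1)) = Mul(-3, Pow(43, -1)) = Mul(-3, Rational(1, 43)) = Rational(-3, 43) ≈ -0.069767)
Add(Add(C, -27079), o) = Add(Add(-5377, -27079), Rational(-3, 43)) = Add(-32456, Rational(-3, 43)) = Rational(-1395611, 43)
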